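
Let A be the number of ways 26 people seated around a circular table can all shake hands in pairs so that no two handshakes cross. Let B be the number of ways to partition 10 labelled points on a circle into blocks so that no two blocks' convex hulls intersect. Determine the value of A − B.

726104

With 26 = 2·13 people, non-crossing handshake pairings are non-crossing perfect matchings on a circle, counted by C_13. So A = C_13 = 742900.
Non-crossing partitions of an n-element set are counted by C_n; here n = 10. So B = C_10 = 16796.
A − B = 742900 − 16796 = 726104.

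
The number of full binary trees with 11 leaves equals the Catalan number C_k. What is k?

10

A full binary tree with L leaves has L−1 internal nodes and is counted by C_{L−1}; L = 11 gives C_10.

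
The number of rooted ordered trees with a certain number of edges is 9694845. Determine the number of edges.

15

Rooted ordered trees with n edges are counted by C_n. Since C_15 = 9694845, the index is 15.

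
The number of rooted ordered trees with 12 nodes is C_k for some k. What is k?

Rooted ordered (plane) trees on m nodes have m−1 edges and are counted by C_{m−1}; m = 12 gives C_11.

11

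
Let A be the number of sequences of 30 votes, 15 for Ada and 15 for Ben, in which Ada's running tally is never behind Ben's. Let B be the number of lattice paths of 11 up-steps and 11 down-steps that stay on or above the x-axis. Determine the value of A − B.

9636059

Ballot sequences with n votes each where one side never trails are Dyck words, counted by C_n; here n = 15. So A = C_15 = 9694845.
Dyck paths of semilength n (length 2n) are counted by C_n; here n = 11. So B = C_11 = 58786.
A − B = 9694845 − 58786 = 9636059.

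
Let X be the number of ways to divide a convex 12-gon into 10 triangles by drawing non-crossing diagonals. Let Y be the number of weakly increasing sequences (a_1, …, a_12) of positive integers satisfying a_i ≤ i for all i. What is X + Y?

A convex 12-gon is triangulated into 10 triangles, and the number of such triangulations is the Catalan number C_{12−2} = C_10. So X = C_10 = 16796.
Such sub-staircase sequences of length n are counted by C_n; here n = 12. So Y = C_12 = 208012.
X + Y = 16796 + 208012 = 224808.

224808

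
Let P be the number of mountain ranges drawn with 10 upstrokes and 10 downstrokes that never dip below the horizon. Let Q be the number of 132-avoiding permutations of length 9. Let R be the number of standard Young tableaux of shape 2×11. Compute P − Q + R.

A Dyck path with 10 up-steps and 10 down-steps has semilength 10, so there are C_10 of them. So P = C_10 = 16796.
Permutations of [n] avoiding any single length-3 pattern are counted by C_n; here n = 9. So Q = C_9 = 4862.
By the hook-length formula (or a Dyck-path bijection), SYT of shape 2×11 number C_11. So R = C_11 = 58786.
P − Q + R = 16796 − 4862 + 58786 = 70720.

70720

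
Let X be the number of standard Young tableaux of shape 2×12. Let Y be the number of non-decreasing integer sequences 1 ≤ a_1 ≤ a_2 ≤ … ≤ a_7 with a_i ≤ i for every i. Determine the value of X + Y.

208441

Standard Young tableaux of shape 2×n are counted by C_n; here n = 12. So X = C_12 = 208012.
Weakly increasing sequences with a_i ≤ i biject with Dyck paths of semilength 7, so there are C_7. So Y = C_7 = 429.
X + Y = 208012 + 429 = 208441.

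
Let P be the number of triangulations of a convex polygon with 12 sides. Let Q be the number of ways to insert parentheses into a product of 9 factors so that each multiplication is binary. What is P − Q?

The number of triangulations of a 12-gon is the Catalan number C_10 (index = sides − 2). So P = C_10 = 16796.
Ways to associate a product of 9 factors correspond to binary trees on 9 leaves, so the count is C_8. So Q = C_8 = 1430.
P − Q = 16796 − 1430 = 15366.

15366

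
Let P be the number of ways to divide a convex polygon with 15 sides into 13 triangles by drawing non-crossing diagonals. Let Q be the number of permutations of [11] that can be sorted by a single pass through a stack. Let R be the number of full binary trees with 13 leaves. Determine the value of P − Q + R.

A convex 15-gon is triangulated into 13 triangles, and the number of such triangulations is the Catalan number C_{15−2} = C_13. So P = C_13 = 742900.
By Knuth's characterisation, the stack-sortable permutations of length 11 are the 231-avoiders, numbering C_11. So Q = C_11 = 58786.
Full binary trees with 13 leaves have 13−1 = 12 internal nodes, so there are C_12 of them. So R = C_12 = 208012.
P − Q + R = 742900 − 58786 + 208012 = 892126.

892126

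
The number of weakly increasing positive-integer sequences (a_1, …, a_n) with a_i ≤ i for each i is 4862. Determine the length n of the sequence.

9

Such sub-staircase sequences of length n are counted by C_n; 4862 = C_9.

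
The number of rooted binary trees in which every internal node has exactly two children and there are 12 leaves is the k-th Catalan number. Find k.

11

Full binary trees with 12 leaves have 12−1 = 11 internal nodes, so there are C_11 of them.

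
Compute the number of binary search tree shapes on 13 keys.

Rooted binary trees with 13 nodes (each child slot possibly empty) number C_13.
C_13 = C(26,13)/14 = 10400600/14 = 742900.

742900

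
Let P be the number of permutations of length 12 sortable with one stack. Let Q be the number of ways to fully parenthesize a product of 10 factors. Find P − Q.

203150

Stack-sortable permutations are exactly the 231-avoiding ones, counted by C_n; here n = 12. So P = C_12 = 208012.
Parenthesizations of m factors correspond to full binary trees with m leaves, counted by C_{m−1}; m = 10 gives C_9. So Q = C_9 = 4862.
P − Q = 208012 − 4862 = 203150.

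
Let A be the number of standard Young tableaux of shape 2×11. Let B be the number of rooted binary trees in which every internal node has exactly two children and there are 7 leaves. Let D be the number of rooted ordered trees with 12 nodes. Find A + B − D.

132

Standard Young tableaux of shape 2×n are counted by C_n; here n = 11. So A = C_11 = 58786.
Full binary trees with 7 leaves have 7−1 = 6 internal nodes, so there are C_6 of them. So B = C_6 = 132.
A rooted plane tree on 12 nodes has 11 edges, and such trees are counted by C_11. So D = C_11 = 58786.
A + B − D = 58786 + 132 − 58786 = 132.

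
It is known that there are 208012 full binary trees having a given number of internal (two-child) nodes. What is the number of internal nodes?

Full binary trees with n internal nodes are counted by C_n, and C_12 = 208012.

12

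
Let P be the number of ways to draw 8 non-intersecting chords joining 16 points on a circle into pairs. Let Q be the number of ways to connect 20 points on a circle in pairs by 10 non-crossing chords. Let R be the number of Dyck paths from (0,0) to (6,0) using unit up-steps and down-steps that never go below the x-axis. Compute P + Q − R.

18221

Non-crossing perfect matchings of 2n points on a circle are counted by C_n; with 16 points, n = 8. So P = C_8 = 1430.
Non-crossing perfect matchings of 2n points on a circle are counted by C_n; with 20 points, n = 10. So Q = C_10 = 16796.
Dyck paths of semilength n (length 2n) are counted by C_n; here n = 3. So R = C_3 = 5.
P + Q − R = 1430 + 16796 − 5 = 18221.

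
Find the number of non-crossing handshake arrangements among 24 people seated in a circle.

208012

With 24 = 2·12 people, non-crossing handshake pairings are non-crossing perfect matchings on a circle, counted by C_12.
C_12 = C_11 · 2(2·11+1)/(11+2) = 58786 · 46/13 = 208012.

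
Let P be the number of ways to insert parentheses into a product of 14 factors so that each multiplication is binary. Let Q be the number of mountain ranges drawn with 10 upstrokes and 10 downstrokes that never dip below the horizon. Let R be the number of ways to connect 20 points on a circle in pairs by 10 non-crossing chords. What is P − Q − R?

Parenthesizations of m factors correspond to full binary trees with m leaves, counted by C_{m−1}; m = 14 gives C_13. So P = C_13 = 742900.
Dyck paths of semilength n (length 2n) are counted by C_n; here n = 10. So Q = C_10 = 16796.
Non-crossing perfect matchings of 2n points on a circle are counted by C_n; with 20 points, n = 10. So R = C_10 = 16796.
P − Q − R = 742900 − 16796 − 16796 = 709308.

709308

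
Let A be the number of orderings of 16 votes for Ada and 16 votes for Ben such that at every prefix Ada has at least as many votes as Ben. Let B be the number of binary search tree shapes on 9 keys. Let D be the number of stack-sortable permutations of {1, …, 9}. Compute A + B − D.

35357670

Ballot sequences with n votes each where one side never trails are Dyck words, counted by C_n; here n = 16. So A = C_16 = 35357670.
Rooted binary trees with 9 nodes (each child slot possibly empty) number C_9. So B = C_9 = 4862.
By Knuth's characterisation, the stack-sortable permutations of length 9 are the 231-avoiders, numbering C_9. So D = C_9 = 4862.
A + B − D = 35357670 + 4862 − 4862 = 35357670.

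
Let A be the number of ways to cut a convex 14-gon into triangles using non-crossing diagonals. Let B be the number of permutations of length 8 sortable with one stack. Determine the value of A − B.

The number of triangulations of a 14-gon is the Catalan number C_12 (index = sides − 2). So A = C_12 = 208012.
By Knuth's characterisation, the stack-sortable permutations of length 8 are the 231-avoiders, numbering C_8. So B = C_8 = 1430.
A − B = 208012 − 1430 = 206582.

206582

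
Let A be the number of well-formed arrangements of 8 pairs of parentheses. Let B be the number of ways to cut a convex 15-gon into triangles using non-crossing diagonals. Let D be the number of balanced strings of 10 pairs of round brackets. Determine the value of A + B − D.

727534

With 8 pairs the number of balanced bracket strings is the Catalan number C_8. So A = C_8 = 1430.
Triangulations of a convex m-gon are counted by C_{m−2}; with m = 15 this is C_13. So B = C_13 = 742900.
A balanced arrangement of 10 bracket pairs is a Dyck word of semilength 10, so the count is C_10. So D = C_10 = 16796.
A + B − D = 1430 + 742900 − 16796 = 727534.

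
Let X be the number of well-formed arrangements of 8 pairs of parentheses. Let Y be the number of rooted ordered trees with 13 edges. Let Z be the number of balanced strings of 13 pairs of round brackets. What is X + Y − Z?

1430

A balanced arrangement of 8 bracket pairs is a Dyck word of semilength 8, so the count is C_8. So X = C_8 = 1430.
Rooted ordered trees with n edges are counted by C_n; here n = 13. So Y = C_13 = 742900.
With 13 pairs the number of balanced bracket strings is the Catalan number C_13. So Z = C_13 = 742900.
X + Y − Z = 1430 + 742900 − 742900 = 1430.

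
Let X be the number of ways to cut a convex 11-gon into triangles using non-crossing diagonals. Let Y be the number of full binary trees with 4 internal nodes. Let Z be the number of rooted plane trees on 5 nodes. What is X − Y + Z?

4862

A convex 11-gon is triangulated into 9 triangles, and the number of such triangulations is the Catalan number C_{11−2} = C_9. So X = C_9 = 4862.
Full binary trees with n internal nodes are counted by C_n; here n = 4. So Y = C_4 = 14.
Rooted ordered (plane) trees on m nodes have m−1 edges and are counted by C_{m−1}; m = 5 gives C_4. So Z = C_4 = 14.
X − Y + Z = 4862 − 14 + 14 = 4862.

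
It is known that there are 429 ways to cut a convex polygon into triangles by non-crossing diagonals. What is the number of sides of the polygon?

Triangulations of a convex m-gon are counted by C_{m−2}; 429 = C_7.
So m − 2 = 7, giving m = 9 sides.

9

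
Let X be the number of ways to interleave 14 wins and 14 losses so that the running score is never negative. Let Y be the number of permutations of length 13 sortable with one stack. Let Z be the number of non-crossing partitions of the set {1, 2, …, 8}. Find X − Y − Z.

1930110

Ballot sequences with n votes each where one side never trails are Dyck words, counted by C_n; here n = 14. So X = C_14 = 2674440.
By Knuth's characterisation, the stack-sortable permutations of length 13 are the 231-avoiders, numbering C_13. So Y = C_13 = 742900.
Non-crossing partitions of an n-element set are counted by C_n; here n = 8. So Z = C_8 = 1430.
X − Y − Z = 2674440 − 742900 − 1430 = 1930110.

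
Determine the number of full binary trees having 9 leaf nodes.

A full binary tree with L leaves has L−1 internal nodes and is counted by C_{L−1}; L = 9 gives C_8.
C_8 = C(16,8)/9 = 12870/9 = 1430.

1430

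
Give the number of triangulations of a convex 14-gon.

Triangulations of a convex m-gon are counted by C_{m−2}; with m = 14 this is C_12.
C_12 = C(24,12)/13 = 2704156/13 = 208012.

208012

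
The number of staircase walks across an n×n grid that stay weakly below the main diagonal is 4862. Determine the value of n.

Such diagonal-avoiding paths in an n×n grid are counted by C_n. The Catalan number equal to 4862 is C_9.

9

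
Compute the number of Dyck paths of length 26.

Dyck paths of semilength n (length 2n) are counted by C_n; here n = 13.
C_13 = C(26,13)/14 = 10400600/14 = 742900.

742900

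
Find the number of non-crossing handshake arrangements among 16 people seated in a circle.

1430

With 16 = 2·8 people, non-crossing handshake pairings are non-crossing perfect matchings on a circle, counted by C_8.
C_8 = C(16,8)/9 = 12870/9 = 1430.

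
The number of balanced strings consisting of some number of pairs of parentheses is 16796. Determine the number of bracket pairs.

Balanced strings of n bracket-pairs are counted by C_n. Since C_10 = 16796, the index is 10.

10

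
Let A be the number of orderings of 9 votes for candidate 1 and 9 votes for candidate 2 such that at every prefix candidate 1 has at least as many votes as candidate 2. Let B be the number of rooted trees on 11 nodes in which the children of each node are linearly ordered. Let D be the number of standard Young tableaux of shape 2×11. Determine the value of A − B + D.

46852

Reading a vote for the leader as '(' and for the other as ')' turns such a sequence into a balanced string of 9 pairs, so the count is C_9. So A = C_9 = 4862.
A rooted plane tree on 11 nodes has 10 edges, and such trees are counted by C_10. So B = C_10 = 16796.
Standard Young tableaux of shape 2×n are counted by C_n; here n = 11. So D = C_11 = 58786.
A − B + D = 4862 − 16796 + 58786 = 46852.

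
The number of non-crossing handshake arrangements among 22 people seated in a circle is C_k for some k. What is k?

With 22 = 2·11 people, non-crossing handshake pairings are non-crossing perfect matchings on a circle, counted by C_11.

11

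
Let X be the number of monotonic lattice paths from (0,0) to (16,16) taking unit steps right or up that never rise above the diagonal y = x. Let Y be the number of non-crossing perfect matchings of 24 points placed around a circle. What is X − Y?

35149658

Monotone paths in an n×n grid that stay weakly below the diagonal are counted by C_n; here n = 16. So X = C_16 = 35357670.
Pairing 24 circle points by 12 non-crossing chords gives C_12 matchings. So Y = C_12 = 208012.
X − Y = 35357670 − 208012 = 35149658.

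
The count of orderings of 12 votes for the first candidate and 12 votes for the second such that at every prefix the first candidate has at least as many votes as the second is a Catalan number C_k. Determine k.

Reading a vote for the leader as '(' and for the other as ')' turns such a sequence into a balanced string of 12 pairs, so the count is C_12.

12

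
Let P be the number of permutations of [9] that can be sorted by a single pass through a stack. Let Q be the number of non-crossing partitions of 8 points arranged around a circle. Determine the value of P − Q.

3432

By Knuth's characterisation, the stack-sortable permutations of length 9 are the 231-avoiders, numbering C_9. So P = C_9 = 4862.
Non-crossing partitions of an n-element set are counted by C_n; here n = 8. So Q = C_8 = 1430.
P − Q = 4862 − 1430 = 3432.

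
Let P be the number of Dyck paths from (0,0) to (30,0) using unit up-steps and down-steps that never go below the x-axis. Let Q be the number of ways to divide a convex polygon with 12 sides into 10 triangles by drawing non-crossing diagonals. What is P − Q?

9678049

Dyck paths of semilength n (length 2n) are counted by C_n; here n = 15. So P = C_15 = 9694845.
The number of triangulations of a 12-gon is the Catalan number C_10 (index = sides − 2). So Q = C_10 = 16796.
P − Q = 9694845 − 16796 = 9678049.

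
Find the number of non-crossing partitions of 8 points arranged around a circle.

The non-crossing partitions of [8] form a lattice of size C_8.
C_8 = C_7 · 2(2·7+1)/(7+2) = 429 · 30/9 = 1430.

1430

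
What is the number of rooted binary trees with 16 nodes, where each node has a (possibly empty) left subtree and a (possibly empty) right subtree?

35357670

There are C_n binary search tree shapes on n keys; with n = 16 that is C_16.
C_16 = 35357670.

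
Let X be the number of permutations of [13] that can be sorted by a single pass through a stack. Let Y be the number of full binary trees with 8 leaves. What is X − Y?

742471

Stack-sortable permutations are exactly the 231-avoiding ones, counted by C_n; here n = 13. So X = C_13 = 742900.
Full binary trees with 8 leaves have 8−1 = 7 internal nodes, so there are C_7 of them. So Y = C_7 = 429.
X − Y = 742900 − 429 = 742471.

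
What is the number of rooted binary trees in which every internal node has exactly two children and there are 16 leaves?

9694845

Full binary trees with 16 leaves have 16−1 = 15 internal nodes, so there are C_15 of them.
C_15 = C(30,15)/16 = 155117520/16 = 9694845.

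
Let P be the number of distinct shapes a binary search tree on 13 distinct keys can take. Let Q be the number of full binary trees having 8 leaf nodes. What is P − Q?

Rooted binary trees with 13 nodes (each child slot possibly empty) number C_13. So P = C_13 = 742900.
A full binary tree with L leaves has L−1 internal nodes and is counted by C_{L−1}; L = 8 gives C_7. So Q = C_7 = 429.
P − Q = 742900 − 429 = 742471.

742471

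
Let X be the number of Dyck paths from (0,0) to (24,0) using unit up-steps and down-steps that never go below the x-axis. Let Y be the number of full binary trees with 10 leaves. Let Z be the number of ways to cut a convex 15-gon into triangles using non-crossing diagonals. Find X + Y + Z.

Dyck paths of semilength n (length 2n) are counted by C_n; here n = 12. So X = C_12 = 208012.
Full binary trees with 10 leaves have 10−1 = 9 internal nodes, so there are C_9 of them. So Y = C_9 = 4862.
A convex 15-gon is triangulated into 13 triangles, and the number of such triangulations is the Catalan number C_{15−2} = C_13. So Z = C_13 = 742900.
X + Y + Z = 208012 + 4862 + 742900 = 955774.

955774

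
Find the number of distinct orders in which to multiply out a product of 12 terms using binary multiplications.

58786

Ways to associate a product of 12 factors correspond to binary trees on 12 leaves, so the count is C_11.
C_11 = C_10 · 2(2·10+1)/(10+2) = 16796 · 42/12 = 58786.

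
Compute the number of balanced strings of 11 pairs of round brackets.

58786

Balanced strings of n pairs of brackets are counted by C_n; here n = 11.
C_11 = C(22,11)/12 = 705432/12 = 58786.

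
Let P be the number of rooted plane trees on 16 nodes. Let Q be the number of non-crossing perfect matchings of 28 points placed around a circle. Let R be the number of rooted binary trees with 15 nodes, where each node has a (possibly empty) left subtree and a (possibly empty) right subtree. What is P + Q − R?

A rooted plane tree on 16 nodes has 15 edges, and such trees are counted by C_15. So P = C_15 = 9694845.
Pairing 28 circle points by 14 non-crossing chords gives C_14 matchings. So Q = C_14 = 2674440.
Rooted binary trees with 15 nodes (each child slot possibly empty) number C_15. So R = C_15 = 9694845.
P + Q − R = 9694845 + 2674440 − 9694845 = 2674440.

2674440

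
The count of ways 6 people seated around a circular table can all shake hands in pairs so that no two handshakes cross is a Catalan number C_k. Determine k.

With 6 = 2·3 people, non-crossing handshake pairings are non-crossing perfect matchings on a circle, counted by C_3.

3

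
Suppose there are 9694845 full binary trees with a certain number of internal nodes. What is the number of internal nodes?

15

Full binary trees with n internal nodes are counted by C_n; 9694845 = C_15.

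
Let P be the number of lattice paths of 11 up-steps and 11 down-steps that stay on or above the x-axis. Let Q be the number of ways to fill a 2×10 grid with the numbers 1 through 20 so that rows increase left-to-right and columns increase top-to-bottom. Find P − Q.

Dyck paths of semilength n (length 2n) are counted by C_n; here n = 11. So P = C_11 = 58786.
Standard Young tableaux of shape 2×n are counted by C_n; here n = 10. So Q = C_10 = 16796.
P − Q = 58786 − 16796 = 41990.

41990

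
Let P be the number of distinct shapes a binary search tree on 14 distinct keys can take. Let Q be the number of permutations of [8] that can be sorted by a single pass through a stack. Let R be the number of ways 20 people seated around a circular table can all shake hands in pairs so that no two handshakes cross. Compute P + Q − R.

Rooted binary trees with 14 nodes (each child slot possibly empty) number C_14. So P = C_14 = 2674440.
By Knuth's characterisation, the stack-sortable permutations of length 8 are the 231-avoiders, numbering C_8. So Q = C_8 = 1430.
With 20 = 2·10 people, non-crossing handshake pairings are non-crossing perfect matchings on a circle, counted by C_10. So R = C_10 = 16796.
P + Q − R = 2674440 + 1430 − 16796 = 2659074.

2659074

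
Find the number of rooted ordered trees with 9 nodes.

1430

A rooted plane tree on 9 nodes has 8 edges, and such trees are counted by C_8.
C_8 = C(16,8)/9 = 12870/9 = 1430.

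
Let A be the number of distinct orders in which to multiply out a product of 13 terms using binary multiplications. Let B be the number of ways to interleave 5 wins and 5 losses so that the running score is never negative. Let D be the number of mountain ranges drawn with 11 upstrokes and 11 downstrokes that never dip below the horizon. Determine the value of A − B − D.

149184

Parenthesizations of m factors correspond to full binary trees with m leaves, counted by C_{m−1}; m = 13 gives C_12. So A = C_12 = 208012.
Reading a vote for the leader as '(' and for the other as ')' turns such a sequence into a balanced string of 5 pairs, so the count is C_5. So B = C_5 = 42.
Paths of 11 up- and 11 down-steps that never dip below the axis are Dyck paths; their count is C_11. So D = C_11 = 58786.
A − B − D = 208012 − 42 − 58786 = 149184.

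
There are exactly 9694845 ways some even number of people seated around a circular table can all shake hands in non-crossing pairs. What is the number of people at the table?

30

Non-crossing handshake pairings of 2n people are counted by C_n. The Catalan number equal to 9694845 is C_15.
So n = 15, and there are 2n = 30 people.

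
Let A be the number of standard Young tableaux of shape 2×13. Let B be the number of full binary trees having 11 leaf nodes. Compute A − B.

By the hook-length formula (or a Dyck-path bijection), SYT of shape 2×13 number C_13. So A = C_13 = 742900.
Full binary trees with 11 leaves have 11−1 = 10 internal nodes, so there are C_10 of them. So B = C_10 = 16796.
A − B = 742900 − 16796 = 726104.

726104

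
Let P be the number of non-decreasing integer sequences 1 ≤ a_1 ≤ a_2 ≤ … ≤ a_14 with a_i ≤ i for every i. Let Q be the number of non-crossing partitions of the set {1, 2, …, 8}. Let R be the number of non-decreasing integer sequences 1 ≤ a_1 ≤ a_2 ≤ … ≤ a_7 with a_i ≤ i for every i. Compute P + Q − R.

2675441

Weakly increasing sequences with a_i ≤ i biject with Dyck paths of semilength 14, so there are C_14. So P = C_14 = 2674440.
Non-crossing partitions of an n-element set are counted by C_n; here n = 8. So Q = C_8 = 1430.
Weakly increasing sequences with a_i ≤ i biject with Dyck paths of semilength 7, so there are C_7. So R = C_7 = 429.
P + Q − R = 2674440 + 1430 − 429 = 2675441.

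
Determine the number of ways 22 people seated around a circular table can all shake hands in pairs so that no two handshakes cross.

With 22 = 2·11 people, non-crossing handshake pairings are non-crossing perfect matchings on a circle, counted by C_11.
C_11 = C_10 · 2(2·10+1)/(10+2) = 16796 · 42/12 = 58786.

58786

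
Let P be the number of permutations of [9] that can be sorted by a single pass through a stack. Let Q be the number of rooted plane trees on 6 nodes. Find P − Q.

4820

By Knuth's characterisation, the stack-sortable permutations of length 9 are the 231-avoiders, numbering C_9. So P = C_9 = 4862.
Rooted ordered (plane) trees on m nodes have m−1 edges and are counted by C_{m−1}; m = 6 gives C_5. So Q = C_5 = 42.
P − Q = 4862 − 42 = 4820.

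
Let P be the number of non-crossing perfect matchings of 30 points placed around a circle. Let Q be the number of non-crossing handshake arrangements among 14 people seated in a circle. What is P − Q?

9694416

Non-crossing perfect matchings of 2n points on a circle are counted by C_n; with 30 points, n = 15. So P = C_15 = 9694845.
With 14 = 2·7 people, non-crossing handshake pairings are non-crossing perfect matchings on a circle, counted by C_7. So Q = C_7 = 429.
P − Q = 9694845 − 429 = 9694416.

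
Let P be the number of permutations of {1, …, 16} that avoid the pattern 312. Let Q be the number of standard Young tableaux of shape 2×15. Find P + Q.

Permutations of [n] avoiding any single length-3 pattern are counted by C_n; here n = 16. So P = C_16 = 35357670.
By the hook-length formula (or a Dyck-path bijection), SYT of shape 2×15 number C_15. So Q = C_15 = 9694845.
P + Q = 35357670 + 9694845 = 45052515.

45052515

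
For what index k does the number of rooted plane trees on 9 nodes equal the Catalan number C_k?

8

Rooted ordered (plane) trees on m nodes have m−1 edges and are counted by C_{m−1}; m = 9 gives C_8.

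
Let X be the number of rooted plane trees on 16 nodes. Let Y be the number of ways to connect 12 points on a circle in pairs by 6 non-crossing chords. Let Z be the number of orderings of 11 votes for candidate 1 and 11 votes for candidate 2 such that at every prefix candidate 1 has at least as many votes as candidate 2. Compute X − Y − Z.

Rooted ordered (plane) trees on m nodes have m−1 edges and are counted by C_{m−1}; m = 16 gives C_15. So X = C_15 = 9694845.
Pairing 12 circle points by 6 non-crossing chords gives C_6 matchings. So Y = C_6 = 132.
Ballot sequences with n votes each where one side never trails are Dyck words, counted by C_n; here n = 11. So Z = C_11 = 58786.
X − Y − Z = 9694845 − 132 − 58786 = 9635927.

9635927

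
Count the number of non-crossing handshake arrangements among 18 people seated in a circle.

4862

Non-crossing handshake pairings of 2n people are counted by C_n; 18 people gives n = 9.
C_9 = C(18,9)/10 = 48620/10 = 4862.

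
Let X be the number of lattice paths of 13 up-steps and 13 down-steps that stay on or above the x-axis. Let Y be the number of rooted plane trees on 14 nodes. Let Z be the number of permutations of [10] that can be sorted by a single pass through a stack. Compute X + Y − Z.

Paths of 13 up- and 13 down-steps that never dip below the axis are Dyck paths; their count is C_13. So X = C_13 = 742900.
A rooted plane tree on 14 nodes has 13 edges, and such trees are counted by C_13. So Y = C_13 = 742900.
By Knuth's characterisation, the stack-sortable permutations of length 10 are the 231-avoiders, numbering C_10. So Z = C_10 = 16796.
X + Y − Z = 742900 + 742900 − 16796 = 1469004.

1469004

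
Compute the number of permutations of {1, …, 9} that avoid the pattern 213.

Permutations of [n] avoiding any single length-3 pattern are counted by C_n; here n = 9.
C_9 = 4862.

4862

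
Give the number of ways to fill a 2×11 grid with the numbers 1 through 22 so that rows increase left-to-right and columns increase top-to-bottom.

58786

Standard Young tableaux of shape 2×n are counted by C_n; here n = 11.
C_11 = C(22,11)/12 = 705432/12 = 58786.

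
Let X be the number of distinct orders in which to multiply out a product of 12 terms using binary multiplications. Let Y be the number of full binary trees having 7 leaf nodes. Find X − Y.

58654

Parenthesizations of m factors correspond to full binary trees with m leaves, counted by C_{m−1}; m = 12 gives C_11. So X = C_11 = 58786.
Full binary trees with 7 leaves have 7−1 = 6 internal nodes, so there are C_6 of them. So Y = C_6 = 132.
X − Y = 58786 − 132 = 58654.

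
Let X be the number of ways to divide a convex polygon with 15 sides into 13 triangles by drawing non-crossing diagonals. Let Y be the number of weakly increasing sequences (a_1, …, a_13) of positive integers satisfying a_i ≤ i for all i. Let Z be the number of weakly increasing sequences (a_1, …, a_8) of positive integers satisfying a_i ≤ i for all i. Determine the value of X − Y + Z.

1430

Triangulations of a convex m-gon are counted by C_{m−2}; with m = 15 this is C_13. So X = C_13 = 742900.
Weakly increasing sequences with a_i ≤ i biject with Dyck paths of semilength 13, so there are C_13. So Y = C_13 = 742900.
Such sub-staircase sequences of length n are counted by C_n; here n = 8. So Z = C_8 = 1430.
X − Y + Z = 742900 − 742900 + 1430 = 1430.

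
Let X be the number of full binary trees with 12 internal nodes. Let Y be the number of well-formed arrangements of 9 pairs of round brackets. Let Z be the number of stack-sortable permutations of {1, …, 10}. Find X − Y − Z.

The number of full binary trees on 12 internal nodes is the Catalan number C_12. So X = C_12 = 208012.
With 9 pairs the number of balanced bracket strings is the Catalan number C_9. So Y = C_9 = 4862.
By Knuth's characterisation, the stack-sortable permutations of length 10 are the 231-avoiders, numbering C_10. So Z = C_10 = 16796.
X − Y − Z = 208012 − 4862 − 16796 = 186354.

186354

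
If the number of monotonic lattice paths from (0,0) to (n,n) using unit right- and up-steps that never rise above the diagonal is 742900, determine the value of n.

13

Such diagonal-avoiding paths in an n×n grid are counted by C_n. The Catalan number equal to 742900 is C_13.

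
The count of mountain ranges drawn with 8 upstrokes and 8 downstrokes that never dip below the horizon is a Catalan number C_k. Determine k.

Paths of 8 up- and 8 down-steps that never dip below the axis are Dyck paths; their count is C_8.

8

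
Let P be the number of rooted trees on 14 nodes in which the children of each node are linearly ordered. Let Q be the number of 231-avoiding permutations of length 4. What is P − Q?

742886

Rooted ordered (plane) trees on m nodes have m−1 edges and are counted by C_{m−1}; m = 14 gives C_13. So P = C_13 = 742900.
Permutations of [n] avoiding any single length-3 pattern are counted by C_n; here n = 4. So Q = C_4 = 14.
P − Q = 742900 − 14 = 742886.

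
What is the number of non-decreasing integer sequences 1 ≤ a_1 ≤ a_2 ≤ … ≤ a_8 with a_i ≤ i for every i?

Weakly increasing sequences with a_i ≤ i biject with Dyck paths of semilength 8, so there are C_8.
C_8 = C(16,8)/9 = 12870/9 = 1430.

1430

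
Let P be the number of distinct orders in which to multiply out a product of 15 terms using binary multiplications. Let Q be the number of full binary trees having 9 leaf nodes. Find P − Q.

2673010

Ways to associate a product of 15 factors correspond to binary trees on 15 leaves, so the count is C_14. So P = C_14 = 2674440.
Full binary trees with 9 leaves have 9−1 = 8 internal nodes, so there are C_8 of them. So Q = C_8 = 1430.
P − Q = 2674440 − 1430 = 2673010.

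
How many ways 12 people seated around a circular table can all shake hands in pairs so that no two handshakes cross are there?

132

Non-crossing handshake pairings of 2n people are counted by C_n; 12 people gives n = 6.
C_6 = 132.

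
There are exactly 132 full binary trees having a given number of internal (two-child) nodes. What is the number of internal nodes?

Full binary trees with n internal nodes are counted by C_n. The Catalan number equal to 132 is C_6.

6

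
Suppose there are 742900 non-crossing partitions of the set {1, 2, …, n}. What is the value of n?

13

Non-crossing partitions of [n] are counted by C_n; 742900 = C_13.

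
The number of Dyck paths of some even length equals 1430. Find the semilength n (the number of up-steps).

8

Dyck paths of semilength n are counted by C_n, and C_8 = 1430.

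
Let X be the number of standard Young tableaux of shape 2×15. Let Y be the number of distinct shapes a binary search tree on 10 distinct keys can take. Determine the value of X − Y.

9678049

By the hook-length formula (or a Dyck-path bijection), SYT of shape 2×15 number C_15. So X = C_15 = 9694845.
There are C_n binary search tree shapes on n keys; with n = 10 that is C_10. So Y = C_10 = 16796.
X − Y = 9694845 − 16796 = 9678049.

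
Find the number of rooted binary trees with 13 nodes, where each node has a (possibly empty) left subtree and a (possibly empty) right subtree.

Rooted binary trees with 13 nodes (each child slot possibly empty) number C_13.
C_13 = C(26,13)/14 = 10400600/14 = 742900.

742900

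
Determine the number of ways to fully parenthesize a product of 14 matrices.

Ways to associate a product of 14 factors correspond to binary trees on 14 leaves, so the count is C_13.
C_13 = C_12 · 2(2·12+1)/(12+2) = 208012 · 50/14 = 742900.

742900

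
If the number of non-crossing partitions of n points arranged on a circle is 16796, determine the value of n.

10

Non-crossing partitions of [n] are counted by C_n; 16796 = C_10.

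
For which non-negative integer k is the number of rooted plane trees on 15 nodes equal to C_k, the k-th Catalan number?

14

A rooted plane tree on 15 nodes has 14 edges, and such trees are counted by C_14.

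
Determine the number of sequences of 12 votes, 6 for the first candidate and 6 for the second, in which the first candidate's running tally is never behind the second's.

Ballot sequences with n votes each where one side never trails are Dyck words, counted by C_n; here n = 6.
C_6 = 132.

132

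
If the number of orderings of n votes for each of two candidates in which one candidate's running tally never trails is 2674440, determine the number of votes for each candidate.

Such ballot sequences with n votes each are counted by C_n. Since C_14 = 2674440, the index is 14.

14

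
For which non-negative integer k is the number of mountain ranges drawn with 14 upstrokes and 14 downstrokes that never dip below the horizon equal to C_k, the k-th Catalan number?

14

A Dyck path with 14 up-steps and 14 down-steps has semilength 14, so there are C_14 of them.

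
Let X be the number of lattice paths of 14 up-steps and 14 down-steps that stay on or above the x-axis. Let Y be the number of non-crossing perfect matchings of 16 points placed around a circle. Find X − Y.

Dyck paths of semilength n (length 2n) are counted by C_n; here n = 14. So X = C_14 = 2674440.
Pairing 16 circle points by 8 non-crossing chords gives C_8 matchings. So Y = C_8 = 1430.
X − Y = 2674440 − 1430 = 2673010.

2673010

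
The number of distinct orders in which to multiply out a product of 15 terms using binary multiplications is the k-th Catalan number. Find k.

14

Ways to associate a product of 15 factors correspond to binary trees on 15 leaves, so the count is C_14.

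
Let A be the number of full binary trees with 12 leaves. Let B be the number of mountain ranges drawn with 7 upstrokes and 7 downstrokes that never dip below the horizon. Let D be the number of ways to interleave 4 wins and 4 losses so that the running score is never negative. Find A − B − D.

Full binary trees with 12 leaves have 12−1 = 11 internal nodes, so there are C_11 of them. So A = C_11 = 58786.
A Dyck path with 7 up-steps and 7 down-steps has semilength 7, so there are C_7 of them. So B = C_7 = 429.
Ballot sequences with n votes each where one side never trails are Dyck words, counted by C_n; here n = 4. So D = C_4 = 14.
A − B − D = 58786 − 429 − 14 = 58343.

58343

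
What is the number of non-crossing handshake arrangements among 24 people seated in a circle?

208012

Non-crossing handshake pairings of 2n people are counted by C_n; 24 people gives n = 12.
C_12 = C(24,12)/13 = 2704156/13 = 208012.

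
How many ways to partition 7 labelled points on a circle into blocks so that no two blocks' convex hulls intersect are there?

The non-crossing partitions of [7] form a lattice of size C_7.
C_7 = C(14,7)/8 = 3432/8 = 429.

429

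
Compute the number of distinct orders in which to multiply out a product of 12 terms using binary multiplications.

Ways to associate a product of 12 factors correspond to binary trees on 12 leaves, so the count is C_11.
C_11 = C(22,11)/12 = 705432/12 = 58786.

58786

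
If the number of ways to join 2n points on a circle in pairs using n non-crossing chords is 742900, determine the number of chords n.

13

Non-crossing pairings of 2n points on a circle are counted by C_n, and C_13 = 742900.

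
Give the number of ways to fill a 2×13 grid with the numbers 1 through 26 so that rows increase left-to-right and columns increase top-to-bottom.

742900

Standard Young tableaux of shape 2×n are counted by C_n; here n = 13.
C_13 = C_12 · 2(2·12+1)/(12+2) = 208012 · 50/14 = 742900.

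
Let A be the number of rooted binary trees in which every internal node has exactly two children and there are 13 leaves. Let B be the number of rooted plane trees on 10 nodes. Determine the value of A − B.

A full binary tree with L leaves has L−1 internal nodes and is counted by C_{L−1}; L = 13 gives C_12. So A = C_12 = 208012.
A rooted plane tree on 10 nodes has 9 edges, and such trees are counted by C_9. So B = C_9 = 4862.
A − B = 208012 − 4862 = 203150.

203150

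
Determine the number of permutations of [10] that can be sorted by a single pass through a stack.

Stack-sortable permutations are exactly the 231-avoiding ones, counted by C_n; here n = 10.
C_10 = C_9 · 2(2·9+1)/(9+2) = 4862 · 38/11 = 16796.

16796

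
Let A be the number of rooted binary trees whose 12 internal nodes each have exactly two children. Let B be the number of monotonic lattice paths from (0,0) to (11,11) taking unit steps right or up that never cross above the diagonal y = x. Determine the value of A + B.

266798

Full binary trees with n internal nodes are counted by C_n; here n = 12. So A = C_12 = 208012.
Sub-diagonal monotone paths from (0,0) to (11,11) biject with Dyck paths of semilength 11, giving C_11. So B = C_11 = 58786.
A + B = 208012 + 58786 = 266798.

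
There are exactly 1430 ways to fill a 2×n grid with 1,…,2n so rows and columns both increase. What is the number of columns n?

Standard Young tableaux of shape 2×n are counted by C_n. Since C_8 = 1430, the index is 8.

8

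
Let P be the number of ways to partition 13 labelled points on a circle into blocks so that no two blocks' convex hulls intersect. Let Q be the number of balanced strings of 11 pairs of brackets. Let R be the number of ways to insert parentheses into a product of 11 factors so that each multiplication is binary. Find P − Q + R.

700910

Non-crossing partitions of an n-element set are counted by C_n; here n = 13. So P = C_13 = 742900.
Balanced strings of n pairs of brackets are counted by C_n; here n = 11. So Q = C_11 = 58786.
Parenthesizations of m factors correspond to full binary trees with m leaves, counted by C_{m−1}; m = 11 gives C_10. So R = C_10 = 16796.
P − Q + R = 742900 − 58786 + 16796 = 700910.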